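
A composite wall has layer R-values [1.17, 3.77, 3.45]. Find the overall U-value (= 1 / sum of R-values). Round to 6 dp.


R_total = 1.17 + 3.77 + 3.45 = 8.39
U = 1/8.39 = 0.119190

0.119190


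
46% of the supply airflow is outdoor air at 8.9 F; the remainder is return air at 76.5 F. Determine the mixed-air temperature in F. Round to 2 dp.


T_mix = 0.46*8.9 + 0.54*76.5 = 45.40 F

45.40 F


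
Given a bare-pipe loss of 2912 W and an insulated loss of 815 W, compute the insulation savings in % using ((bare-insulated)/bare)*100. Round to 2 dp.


Savings = ((2912-815)/2912)*100 = 72.01 %

72.01 %


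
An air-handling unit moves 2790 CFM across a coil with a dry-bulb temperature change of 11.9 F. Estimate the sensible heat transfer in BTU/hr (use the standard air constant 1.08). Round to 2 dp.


Q = 1.08 * 2790 * 11.9 = 35857.08 BTU/hr

35857.08 BTU/hr


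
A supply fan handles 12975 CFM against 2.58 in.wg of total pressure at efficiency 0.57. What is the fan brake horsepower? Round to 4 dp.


BHP = 12975 * 2.58 / (6356 * 0.57) = 9.2399 hp

9.2399 hp


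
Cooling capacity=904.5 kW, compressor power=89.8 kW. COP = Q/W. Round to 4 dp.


COP = 904.5 / 89.8 = 10.0724

10.0724


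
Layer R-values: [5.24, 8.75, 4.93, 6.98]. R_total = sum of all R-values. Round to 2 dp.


R_total = 5.24 + 8.75 + 4.93 + 6.98 = 25.90

25.90


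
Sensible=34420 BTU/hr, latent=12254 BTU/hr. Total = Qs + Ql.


Qt = 34420 + 12254 = 46674 BTU/hr

46674 BTU/hr


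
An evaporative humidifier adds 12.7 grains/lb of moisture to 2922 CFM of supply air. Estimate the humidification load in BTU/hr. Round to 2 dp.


Q = 0.68 * 2922 * 12.7 = 25234.39 BTU/hr

25234.39 BTU/hr


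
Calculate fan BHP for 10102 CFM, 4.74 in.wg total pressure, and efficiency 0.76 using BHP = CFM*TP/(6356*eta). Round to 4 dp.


BHP = 10102 * 4.74 / (6356 * 0.76) = 9.9126 hp

9.9126 hp


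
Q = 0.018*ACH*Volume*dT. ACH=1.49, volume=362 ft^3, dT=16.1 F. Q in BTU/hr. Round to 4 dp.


Q = 0.018 * 1.49 * 362 * 16.1 = 156.3123 BTU/hr

156.3123 BTU/hr


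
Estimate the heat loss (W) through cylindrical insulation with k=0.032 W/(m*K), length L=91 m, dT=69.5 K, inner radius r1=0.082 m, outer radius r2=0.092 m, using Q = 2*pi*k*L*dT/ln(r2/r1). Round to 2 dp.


Q = 2*pi*0.032*91*69.5/ln(0.092/0.082) = 11050.87 W

11050.87 W


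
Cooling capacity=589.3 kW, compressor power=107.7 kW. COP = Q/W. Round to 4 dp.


COP = 589.3 / 107.7 = 5.4717

5.4717


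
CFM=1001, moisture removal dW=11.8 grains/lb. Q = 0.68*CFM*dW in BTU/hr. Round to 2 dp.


Q = 0.68 * 1001 * 11.8 = 8032.02 BTU/hr

8032.02 BTU/hr


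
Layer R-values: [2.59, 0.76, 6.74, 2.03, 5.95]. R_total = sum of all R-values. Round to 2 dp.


R_total = 2.59 + 0.76 + 6.74 + 2.03 + 5.95 = 18.07

18.07


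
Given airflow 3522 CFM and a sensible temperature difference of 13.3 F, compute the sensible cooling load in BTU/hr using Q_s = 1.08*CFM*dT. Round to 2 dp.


Q = 1.08 * 3522 * 13.3 = 50590.01 BTU/hr

50590.01 BTU/hr


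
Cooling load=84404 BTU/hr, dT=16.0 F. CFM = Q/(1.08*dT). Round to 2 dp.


CFM = 84404 / (1.08 * 16.0) = 4884.49

4884.49 CFM


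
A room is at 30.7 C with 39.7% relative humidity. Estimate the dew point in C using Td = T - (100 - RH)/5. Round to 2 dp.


Td = 30.7 - (100-39.7)/5 = 18.64 C

18.64 C


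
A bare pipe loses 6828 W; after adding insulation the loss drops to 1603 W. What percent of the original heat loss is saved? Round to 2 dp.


Savings = ((6828-1603)/6828)*100 = 76.52 %

76.52 %


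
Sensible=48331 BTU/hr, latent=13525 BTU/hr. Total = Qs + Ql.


Qt = 48331 + 13525 = 61856 BTU/hr

61856 BTU/hr


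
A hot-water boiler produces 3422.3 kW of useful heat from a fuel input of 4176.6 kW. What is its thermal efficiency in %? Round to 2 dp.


eta = (3422.3/4176.6)*100 = 81.94 %

81.94 %


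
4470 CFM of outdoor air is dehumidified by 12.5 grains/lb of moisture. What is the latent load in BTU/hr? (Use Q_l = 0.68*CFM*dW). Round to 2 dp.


Q = 0.68 * 4470 * 12.5 = 37995.00 BTU/hr

37995.00 BTU/hr


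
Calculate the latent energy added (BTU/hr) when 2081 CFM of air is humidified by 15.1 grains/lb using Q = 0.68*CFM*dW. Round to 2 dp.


Q = 0.68 * 2081 * 15.1 = 21367.71 BTU/hr

21367.71 BTU/hr


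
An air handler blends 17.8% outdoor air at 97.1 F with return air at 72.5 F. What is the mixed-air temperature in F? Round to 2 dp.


T_mix = 72.5 + (17.8/100)*(97.1-72.5) = 76.88 F

76.88 F


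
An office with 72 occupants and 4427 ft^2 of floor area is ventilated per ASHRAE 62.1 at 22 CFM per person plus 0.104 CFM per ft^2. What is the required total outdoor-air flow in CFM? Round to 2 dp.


Total = 72*22 + 4427*0.104 = 2044.41 CFM

2044.41 CFM


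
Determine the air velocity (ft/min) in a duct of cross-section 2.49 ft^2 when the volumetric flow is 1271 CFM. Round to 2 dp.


V = 1271 / 2.49 = 510.44 ft/min

510.44 ft/min


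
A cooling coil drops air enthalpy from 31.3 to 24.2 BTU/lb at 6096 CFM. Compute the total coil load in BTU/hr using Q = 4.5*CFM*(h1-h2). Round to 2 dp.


Q = 4.5 * 6096 * (31.3 - 24.2) = 194767.20 BTU/hr

194767.20 BTU/hr


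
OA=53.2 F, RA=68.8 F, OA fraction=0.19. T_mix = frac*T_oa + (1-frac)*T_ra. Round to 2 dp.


T_mix = 0.19*53.2 + 0.81*68.8 = 65.84 F

65.84 F


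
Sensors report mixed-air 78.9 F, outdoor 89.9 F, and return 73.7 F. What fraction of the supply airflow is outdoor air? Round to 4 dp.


frac = (78.9 - 73.7) / (89.9 - 73.7) = 0.3210

0.3210


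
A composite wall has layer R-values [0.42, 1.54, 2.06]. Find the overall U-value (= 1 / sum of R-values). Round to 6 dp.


R_total = 0.42 + 1.54 + 2.06 = 4.02
U = 1/4.02 = 0.248756

0.248756


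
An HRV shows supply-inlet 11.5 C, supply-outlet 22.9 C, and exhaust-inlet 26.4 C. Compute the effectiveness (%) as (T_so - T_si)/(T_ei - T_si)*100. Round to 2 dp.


eff = (22.9-11.5)/(26.4-11.5)*100 = 76.51 %

76.51 %


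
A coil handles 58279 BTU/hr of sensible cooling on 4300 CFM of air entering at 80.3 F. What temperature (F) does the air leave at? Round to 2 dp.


dT = 58279/(1.08*4300) = 12.5493
T_leave = 80.3 - 12.5493 = 67.75 F

67.75 F


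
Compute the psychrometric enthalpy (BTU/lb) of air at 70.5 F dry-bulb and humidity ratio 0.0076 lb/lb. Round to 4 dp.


h = 0.24*70.5 + 0.0076*(1061+0.444*70.5) = 25.2215 BTU/lb

25.2215 BTU/lb


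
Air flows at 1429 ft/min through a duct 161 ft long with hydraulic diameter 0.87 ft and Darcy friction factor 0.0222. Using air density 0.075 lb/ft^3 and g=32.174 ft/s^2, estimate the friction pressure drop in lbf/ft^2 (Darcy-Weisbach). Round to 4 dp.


v_fps = 1429/60 = 23.8167 ft/s
dp = 0.0222*(161/0.87)*0.075*23.8167^2/(2*32.174) = 2.7161 lbf/ft^2

2.7161 lbf/ft^2


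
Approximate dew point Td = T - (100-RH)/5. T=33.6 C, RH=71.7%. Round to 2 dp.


Td = 33.6 - (100-71.7)/5 = 27.94 C

27.94 C


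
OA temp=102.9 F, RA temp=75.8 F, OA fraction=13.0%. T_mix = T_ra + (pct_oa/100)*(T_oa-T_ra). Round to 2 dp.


T_mix = 75.8 + (13.0/100)*(102.9-75.8) = 79.32 F

79.32 F


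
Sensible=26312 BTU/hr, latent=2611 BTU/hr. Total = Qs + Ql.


Qt = 26312 + 2611 = 28923 BTU/hr

28923 BTU/hr


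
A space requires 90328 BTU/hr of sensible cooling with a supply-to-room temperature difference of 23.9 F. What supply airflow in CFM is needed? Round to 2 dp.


CFM = 90328 / (1.08 * 23.9) = 3499.46

3499.46 CFM


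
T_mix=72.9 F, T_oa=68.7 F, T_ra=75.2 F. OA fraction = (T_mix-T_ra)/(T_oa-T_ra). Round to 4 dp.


frac = (72.9 - 75.2) / (68.7 - 75.2) = 0.3538

0.3538


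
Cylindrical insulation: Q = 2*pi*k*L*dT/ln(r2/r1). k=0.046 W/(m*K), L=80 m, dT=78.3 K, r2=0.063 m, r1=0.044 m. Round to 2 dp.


Q = 2*pi*0.046*80*78.3/ln(0.063/0.044) = 5043.84 W

5043.84 W


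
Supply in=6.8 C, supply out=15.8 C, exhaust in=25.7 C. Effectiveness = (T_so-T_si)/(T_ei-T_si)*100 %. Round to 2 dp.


eff = (15.8-6.8)/(25.7-6.8)*100 = 47.62 %

47.62 %


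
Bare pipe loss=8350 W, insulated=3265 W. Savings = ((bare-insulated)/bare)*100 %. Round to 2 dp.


Savings = ((8350-3265)/8350)*100 = 60.90 %

60.90 %


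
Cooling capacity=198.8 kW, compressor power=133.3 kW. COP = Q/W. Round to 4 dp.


COP = 198.8 / 133.3 = 1.4914

1.4914


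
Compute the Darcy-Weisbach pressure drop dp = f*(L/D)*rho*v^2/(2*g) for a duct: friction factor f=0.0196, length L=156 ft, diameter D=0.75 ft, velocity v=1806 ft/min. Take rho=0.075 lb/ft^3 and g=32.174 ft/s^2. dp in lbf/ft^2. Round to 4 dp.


v_fps = 1806/60 = 30.1 ft/s
dp = 0.0196*(156/0.75)*0.075*30.1^2/(2*32.174) = 4.3051 lbf/ft^2

4.3051 lbf/ft^2


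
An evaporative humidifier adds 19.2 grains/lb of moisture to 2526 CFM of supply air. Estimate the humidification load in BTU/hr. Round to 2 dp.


Q = 0.68 * 2526 * 19.2 = 32979.46 BTU/hr

32979.46 BTU/hr


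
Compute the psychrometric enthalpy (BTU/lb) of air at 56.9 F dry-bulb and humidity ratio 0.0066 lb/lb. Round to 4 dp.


h = 0.24*56.9 + 0.0066*(1061+0.444*56.9) = 20.8253 BTU/lb

20.8253 BTU/lb


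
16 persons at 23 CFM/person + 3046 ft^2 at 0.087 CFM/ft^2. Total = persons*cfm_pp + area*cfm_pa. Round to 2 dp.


Total = 16*23 + 3046*0.087 = 633.00 CFM

633.00 CFM


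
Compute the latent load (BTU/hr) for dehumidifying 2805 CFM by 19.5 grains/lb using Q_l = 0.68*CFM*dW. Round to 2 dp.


Q = 0.68 * 2805 * 19.5 = 37194.30 BTU/hr

37194.30 BTU/hr


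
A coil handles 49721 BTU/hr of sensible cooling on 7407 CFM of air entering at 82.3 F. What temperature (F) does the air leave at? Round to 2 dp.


dT = 49721/(1.08*7407) = 6.2155
T_leave = 82.3 - 6.2155 = 76.08 F

76.08 F


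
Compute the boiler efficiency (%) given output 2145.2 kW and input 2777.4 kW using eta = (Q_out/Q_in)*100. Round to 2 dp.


eta = (2145.2/2777.4)*100 = 77.24 %

77.24 %


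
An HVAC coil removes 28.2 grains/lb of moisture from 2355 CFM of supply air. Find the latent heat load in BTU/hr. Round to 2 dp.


Q = 0.68 * 2355 * 28.2 = 45159.48 BTU/hr

45159.48 BTU/hr


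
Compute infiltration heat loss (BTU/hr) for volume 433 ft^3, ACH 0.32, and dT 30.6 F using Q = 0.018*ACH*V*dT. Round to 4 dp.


Q = 0.018 * 0.32 * 433 * 30.6 = 76.3188 BTU/hr

76.3188 BTU/hr


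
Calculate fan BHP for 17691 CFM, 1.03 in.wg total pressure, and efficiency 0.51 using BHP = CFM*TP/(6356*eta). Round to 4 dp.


BHP = 17691 * 1.03 / (6356 * 0.51) = 5.6213 hp

5.6213 hp


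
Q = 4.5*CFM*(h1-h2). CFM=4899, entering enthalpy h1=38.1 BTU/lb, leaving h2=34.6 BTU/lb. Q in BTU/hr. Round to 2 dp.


Q = 4.5 * 4899 * (38.1 - 34.6) = 77159.25 BTU/hr

77159.25 BTU/hr


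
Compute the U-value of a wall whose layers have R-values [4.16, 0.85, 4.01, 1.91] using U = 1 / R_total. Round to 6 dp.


R_total = 4.16 + 0.85 + 4.01 + 1.91 = 10.93
U = 1/10.93 = 0.091491

0.091491


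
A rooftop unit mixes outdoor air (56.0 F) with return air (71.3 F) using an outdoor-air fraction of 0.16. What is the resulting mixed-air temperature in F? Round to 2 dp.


T_mix = 0.16*56.0 + 0.84*71.3 = 68.85 F

68.85 F


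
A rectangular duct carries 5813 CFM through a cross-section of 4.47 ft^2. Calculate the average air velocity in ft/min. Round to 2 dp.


V = 5813 / 4.47 = 1300.45 ft/min

1300.45 ft/min


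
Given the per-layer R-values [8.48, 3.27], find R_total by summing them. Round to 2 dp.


R_total = 8.48 + 3.27 = 11.75

11.75


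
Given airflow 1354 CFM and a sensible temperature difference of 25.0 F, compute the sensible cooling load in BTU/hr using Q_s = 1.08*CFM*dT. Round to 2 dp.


Q = 1.08 * 1354 * 25.0 = 36558.00 BTU/hr

36558.00 BTU/hr


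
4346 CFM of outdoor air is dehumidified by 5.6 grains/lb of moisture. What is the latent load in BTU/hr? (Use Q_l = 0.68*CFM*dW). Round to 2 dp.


Q = 0.68 * 4346 * 5.6 = 16549.57 BTU/hr

16549.57 BTU/hr


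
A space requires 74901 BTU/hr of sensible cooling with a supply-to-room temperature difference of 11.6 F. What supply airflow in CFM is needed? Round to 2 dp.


CFM = 74901 / (1.08 * 11.6) = 5978.69

5978.69 CFM


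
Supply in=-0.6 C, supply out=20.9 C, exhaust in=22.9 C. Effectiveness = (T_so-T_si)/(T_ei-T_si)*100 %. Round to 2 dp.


eff = (20.9-(-0.6))/(22.9-(-0.6))*100 = 91.49 %

91.49 %


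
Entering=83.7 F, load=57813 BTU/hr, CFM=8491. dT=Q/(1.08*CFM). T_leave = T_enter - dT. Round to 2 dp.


dT = 57813/(1.08*8491) = 6.3044
T_leave = 83.7 - 6.3044 = 77.40 F

77.40 F


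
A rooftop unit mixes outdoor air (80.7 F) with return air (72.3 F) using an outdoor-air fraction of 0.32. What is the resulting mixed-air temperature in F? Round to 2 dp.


T_mix = 0.32*80.7 + 0.68*72.3 = 74.99 F

74.99 F


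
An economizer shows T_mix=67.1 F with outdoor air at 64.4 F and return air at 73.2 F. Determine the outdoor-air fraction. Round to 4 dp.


frac = (67.1 - 73.2) / (64.4 - 73.2) = 0.6932

0.6932


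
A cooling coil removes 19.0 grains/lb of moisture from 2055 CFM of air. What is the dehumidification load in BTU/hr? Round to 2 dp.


Q = 0.68 * 2055 * 19.0 = 26550.60 BTU/hr

26550.60 BTU/hr


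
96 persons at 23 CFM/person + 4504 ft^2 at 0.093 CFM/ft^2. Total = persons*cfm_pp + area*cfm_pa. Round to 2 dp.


Total = 96*23 + 4504*0.093 = 2626.87 CFM

2626.87 CFM


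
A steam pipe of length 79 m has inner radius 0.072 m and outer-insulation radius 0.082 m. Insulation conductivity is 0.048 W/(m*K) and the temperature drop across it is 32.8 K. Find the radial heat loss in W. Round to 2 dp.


Q = 2*pi*0.048*79*32.8/ln(0.082/0.072) = 6008.99 W

6008.99 W


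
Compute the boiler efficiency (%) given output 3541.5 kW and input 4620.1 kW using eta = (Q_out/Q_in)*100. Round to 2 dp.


eta = (3541.5/4620.1)*100 = 76.65 %

76.65 %


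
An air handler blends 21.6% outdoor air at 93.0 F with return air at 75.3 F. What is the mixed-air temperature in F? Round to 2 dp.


T_mix = 75.3 + (21.6/100)*(93.0-75.3) = 79.12 F

79.12 F


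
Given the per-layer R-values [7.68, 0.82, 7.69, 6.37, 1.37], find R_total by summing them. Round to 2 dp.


R_total = 7.68 + 0.82 + 7.69 + 6.37 + 1.37 = 23.93

23.93


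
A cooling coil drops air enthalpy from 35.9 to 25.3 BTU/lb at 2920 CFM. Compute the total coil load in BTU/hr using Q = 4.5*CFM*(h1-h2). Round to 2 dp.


Q = 4.5 * 2920 * (35.9 - 25.3) = 139284.00 BTU/hr

139284.00 BTU/hr


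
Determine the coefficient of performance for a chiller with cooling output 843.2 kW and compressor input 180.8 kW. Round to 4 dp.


COP = 843.2 / 180.8 = 4.6637

4.6637


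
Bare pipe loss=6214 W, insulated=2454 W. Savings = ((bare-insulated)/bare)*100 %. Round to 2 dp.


Savings = ((6214-2454)/6214)*100 = 60.51 %

60.51 %


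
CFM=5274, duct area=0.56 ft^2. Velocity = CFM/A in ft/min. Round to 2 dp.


V = 5274 / 0.56 = 9417.86 ft/min

9417.86 ft/min


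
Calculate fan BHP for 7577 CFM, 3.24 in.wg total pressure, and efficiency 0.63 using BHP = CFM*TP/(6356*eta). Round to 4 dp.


BHP = 7577 * 3.24 / (6356 * 0.63) = 6.1308 hp

6.1308 hp


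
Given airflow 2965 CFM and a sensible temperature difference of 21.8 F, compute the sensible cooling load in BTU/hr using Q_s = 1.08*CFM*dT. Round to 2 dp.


Q = 1.08 * 2965 * 21.8 = 69807.96 BTU/hr

69807.96 BTU/hr


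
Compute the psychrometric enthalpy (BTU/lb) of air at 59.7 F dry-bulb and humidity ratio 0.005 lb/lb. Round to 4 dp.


h = 0.24*59.7 + 0.005*(1061+0.444*59.7) = 19.7655 BTU/lb

19.7655 BTU/lb


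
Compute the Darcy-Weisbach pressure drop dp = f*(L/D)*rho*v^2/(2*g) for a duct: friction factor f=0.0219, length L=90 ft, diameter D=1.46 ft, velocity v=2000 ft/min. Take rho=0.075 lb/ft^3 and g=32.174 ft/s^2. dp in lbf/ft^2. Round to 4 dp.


v_fps = 2000/60 = 33.3333 ft/s
dp = 0.0219*(90/1.46)*0.075*33.3333^2/(2*32.174) = 1.7483 lbf/ft^2

1.7483 lbf/ft^2


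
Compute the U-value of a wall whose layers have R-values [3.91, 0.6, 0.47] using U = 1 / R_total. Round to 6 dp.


R_total = 3.91 + 0.6 + 0.47 = 4.98
U = 1/4.98 = 0.200803

0.200803


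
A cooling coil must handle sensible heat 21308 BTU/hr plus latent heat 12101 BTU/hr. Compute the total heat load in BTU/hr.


Qt = 21308 + 12101 = 33409 BTU/hr

33409 BTU/hr


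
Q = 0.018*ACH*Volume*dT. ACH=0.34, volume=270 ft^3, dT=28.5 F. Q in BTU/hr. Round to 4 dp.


Q = 0.018 * 0.34 * 270 * 28.5 = 47.0934 BTU/hr

47.0934 BTU/hr


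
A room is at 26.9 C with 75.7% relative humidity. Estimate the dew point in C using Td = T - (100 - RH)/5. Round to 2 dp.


Td = 26.9 - (100-75.7)/5 = 22.04 C

22.04 C


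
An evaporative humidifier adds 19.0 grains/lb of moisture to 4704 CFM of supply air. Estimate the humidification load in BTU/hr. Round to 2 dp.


Q = 0.68 * 4704 * 19.0 = 60775.68 BTU/hr

60775.68 BTU/hr


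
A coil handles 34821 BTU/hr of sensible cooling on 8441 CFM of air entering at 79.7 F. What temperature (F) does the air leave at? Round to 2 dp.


dT = 34821/(1.08*8441) = 3.8197
T_leave = 79.7 - 3.8197 = 75.88 F

75.88 F


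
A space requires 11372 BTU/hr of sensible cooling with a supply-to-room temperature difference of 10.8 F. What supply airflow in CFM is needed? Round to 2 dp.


CFM = 11372 / (1.08 * 10.8) = 974.97

974.97 CFM


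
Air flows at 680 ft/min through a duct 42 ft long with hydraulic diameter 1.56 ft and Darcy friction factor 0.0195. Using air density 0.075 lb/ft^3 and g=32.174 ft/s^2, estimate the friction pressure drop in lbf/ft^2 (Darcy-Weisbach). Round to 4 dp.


v_fps = 680/60 = 11.3333 ft/s
dp = 0.0195*(42/1.56)*0.075*11.3333^2/(2*32.174) = 0.0786 lbf/ft^2

0.0786 lbf/ft^2


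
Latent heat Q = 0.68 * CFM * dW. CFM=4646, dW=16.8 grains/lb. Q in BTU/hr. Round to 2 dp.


Q = 0.68 * 4646 * 16.8 = 53075.90 BTU/hr

53075.90 BTU/hr


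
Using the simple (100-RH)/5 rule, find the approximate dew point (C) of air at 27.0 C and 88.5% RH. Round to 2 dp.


Td = 27.0 - (100-88.5)/5 = 24.70 C

24.70 C


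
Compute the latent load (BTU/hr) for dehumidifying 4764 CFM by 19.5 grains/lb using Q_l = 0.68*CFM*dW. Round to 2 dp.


Q = 0.68 * 4764 * 19.5 = 63170.64 BTU/hr

63170.64 BTU/hr


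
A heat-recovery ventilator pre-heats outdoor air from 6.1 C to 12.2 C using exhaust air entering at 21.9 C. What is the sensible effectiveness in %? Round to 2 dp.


eff = (12.2-6.1)/(21.9-6.1)*100 = 38.61 %

38.61 %


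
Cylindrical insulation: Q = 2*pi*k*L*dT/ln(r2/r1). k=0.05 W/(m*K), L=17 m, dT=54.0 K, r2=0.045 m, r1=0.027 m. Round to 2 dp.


Q = 2*pi*0.05*17*54.0/ln(0.045/0.027) = 564.57 W

564.57 W


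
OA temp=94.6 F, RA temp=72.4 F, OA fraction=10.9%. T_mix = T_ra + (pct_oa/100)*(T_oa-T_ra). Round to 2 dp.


T_mix = 72.4 + (10.9/100)*(94.6-72.4) = 74.82 F

74.82 F


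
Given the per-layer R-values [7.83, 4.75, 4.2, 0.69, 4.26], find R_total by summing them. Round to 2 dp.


R_total = 7.83 + 4.75 + 4.2 + 0.69 + 4.26 = 21.73

21.73


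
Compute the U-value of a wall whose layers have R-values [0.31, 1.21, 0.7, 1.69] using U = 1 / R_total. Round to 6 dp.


R_total = 0.31 + 1.21 + 0.7 + 1.69 = 3.91
U = 1/3.91 = 0.255754

0.255754


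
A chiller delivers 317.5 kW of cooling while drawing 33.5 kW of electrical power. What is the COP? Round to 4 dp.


COP = 317.5 / 33.5 = 9.4776

9.4776


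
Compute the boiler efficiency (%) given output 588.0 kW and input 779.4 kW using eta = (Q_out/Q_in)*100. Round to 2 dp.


eta = (588.0/779.4)*100 = 75.44 %

75.44 %


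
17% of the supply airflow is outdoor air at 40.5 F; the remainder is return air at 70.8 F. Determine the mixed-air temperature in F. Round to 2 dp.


T_mix = 0.17*40.5 + 0.83*70.8 = 65.65 F

65.65 F


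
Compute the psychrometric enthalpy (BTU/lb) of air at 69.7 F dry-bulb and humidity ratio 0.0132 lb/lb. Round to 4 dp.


h = 0.24*69.7 + 0.0132*(1061+0.444*69.7) = 31.1417 BTU/lb

31.1417 BTU/lb


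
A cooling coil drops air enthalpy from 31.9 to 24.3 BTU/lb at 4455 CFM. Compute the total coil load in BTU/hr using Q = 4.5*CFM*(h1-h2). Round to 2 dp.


Q = 4.5 * 4455 * (31.9 - 24.3) = 152361.00 BTU/hr

152361.00 BTU/hr


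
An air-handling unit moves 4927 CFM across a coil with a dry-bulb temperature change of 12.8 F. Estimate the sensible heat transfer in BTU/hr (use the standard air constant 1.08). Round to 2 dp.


Q = 1.08 * 4927 * 12.8 = 68110.85 BTU/hr

68110.85 BTU/hr


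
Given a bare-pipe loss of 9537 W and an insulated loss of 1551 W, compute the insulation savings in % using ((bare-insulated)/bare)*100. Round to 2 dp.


Savings = ((9537-1551)/9537)*100 = 83.74 %

83.74 %


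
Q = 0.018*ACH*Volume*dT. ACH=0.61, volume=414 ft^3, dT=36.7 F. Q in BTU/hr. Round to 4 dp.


Q = 0.018 * 0.61 * 414 * 36.7 = 166.8279 BTU/hr

166.8279 BTU/hr


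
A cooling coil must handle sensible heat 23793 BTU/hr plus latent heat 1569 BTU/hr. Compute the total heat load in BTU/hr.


Qt = 23793 + 1569 = 25362 BTU/hr

25362 BTU/hr


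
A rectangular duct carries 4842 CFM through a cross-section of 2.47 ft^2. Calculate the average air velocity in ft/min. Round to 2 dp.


V = 4842 / 2.47 = 1960.32 ft/min

1960.32 ft/min


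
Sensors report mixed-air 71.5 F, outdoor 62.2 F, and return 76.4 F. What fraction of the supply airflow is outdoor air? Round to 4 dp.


frac = (71.5 - 76.4) / (62.2 - 76.4) = 0.3451

0.3451


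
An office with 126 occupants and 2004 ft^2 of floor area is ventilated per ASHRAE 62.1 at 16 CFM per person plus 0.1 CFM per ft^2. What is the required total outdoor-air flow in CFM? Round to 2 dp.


Total = 126*16 + 2004*0.1 = 2216.40 CFM

2216.40 CFM


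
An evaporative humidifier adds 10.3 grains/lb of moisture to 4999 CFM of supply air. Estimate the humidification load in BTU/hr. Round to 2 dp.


Q = 0.68 * 4999 * 10.3 = 35013.00 BTU/hr

35013.00 BTU/hr


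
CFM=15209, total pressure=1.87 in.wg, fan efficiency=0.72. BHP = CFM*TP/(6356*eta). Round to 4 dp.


BHP = 15209 * 1.87 / (6356 * 0.72) = 6.2148 hp

6.2148 hp


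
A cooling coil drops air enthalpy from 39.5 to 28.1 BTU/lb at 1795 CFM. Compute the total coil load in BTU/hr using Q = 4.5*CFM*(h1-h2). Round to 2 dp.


Q = 4.5 * 1795 * (39.5 - 28.1) = 92083.50 BTU/hr

92083.50 BTU/hr


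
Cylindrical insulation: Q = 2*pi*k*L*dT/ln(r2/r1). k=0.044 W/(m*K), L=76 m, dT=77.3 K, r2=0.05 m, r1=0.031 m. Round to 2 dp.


Q = 2*pi*0.044*76*77.3/ln(0.05/0.031) = 3397.54 W

3397.54 W


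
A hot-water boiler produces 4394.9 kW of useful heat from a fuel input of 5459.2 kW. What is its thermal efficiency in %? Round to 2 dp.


eta = (4394.9/5459.2)*100 = 80.50 %

80.50 %


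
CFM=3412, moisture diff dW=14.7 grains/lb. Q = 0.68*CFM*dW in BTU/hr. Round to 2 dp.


Q = 0.68 * 3412 * 14.7 = 34106.35 BTU/hr

34106.35 BTU/hr


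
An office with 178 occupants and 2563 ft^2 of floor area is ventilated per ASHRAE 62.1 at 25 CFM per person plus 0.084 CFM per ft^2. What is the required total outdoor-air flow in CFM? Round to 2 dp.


Total = 178*25 + 2563*0.084 = 4665.29 CFM

4665.29 CFM


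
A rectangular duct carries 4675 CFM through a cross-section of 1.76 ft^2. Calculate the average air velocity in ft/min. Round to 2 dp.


V = 4675 / 1.76 = 2656.25 ft/min

2656.25 ft/min


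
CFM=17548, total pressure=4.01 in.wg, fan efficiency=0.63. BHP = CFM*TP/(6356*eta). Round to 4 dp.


BHP = 17548 * 4.01 / (6356 * 0.63) = 17.5731 hp

17.5731 hp


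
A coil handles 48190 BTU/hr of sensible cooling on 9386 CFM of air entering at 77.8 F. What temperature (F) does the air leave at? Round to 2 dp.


dT = 48190/(1.08*9386) = 4.7539
T_leave = 77.8 - 4.7539 = 73.05 F

73.05 F


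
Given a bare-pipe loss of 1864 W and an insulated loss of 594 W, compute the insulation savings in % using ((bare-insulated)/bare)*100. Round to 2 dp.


Savings = ((1864-594)/1864)*100 = 68.13 %

68.13 %


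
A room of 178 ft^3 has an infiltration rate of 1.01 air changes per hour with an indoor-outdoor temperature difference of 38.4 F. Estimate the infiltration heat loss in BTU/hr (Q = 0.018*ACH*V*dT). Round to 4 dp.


Q = 0.018 * 1.01 * 178 * 38.4 = 124.2639 BTU/hr

124.2639 BTU/hr


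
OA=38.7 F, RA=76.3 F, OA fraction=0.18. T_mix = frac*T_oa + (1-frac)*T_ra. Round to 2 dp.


T_mix = 0.18*38.7 + 0.82*76.3 = 69.53 F

69.53 F


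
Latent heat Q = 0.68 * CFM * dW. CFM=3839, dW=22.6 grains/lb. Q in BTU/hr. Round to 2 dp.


Q = 0.68 * 3839 * 22.6 = 58997.75 BTU/hr

58997.75 BTU/hr


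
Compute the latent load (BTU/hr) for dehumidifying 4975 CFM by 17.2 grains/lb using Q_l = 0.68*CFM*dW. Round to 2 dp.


Q = 0.68 * 4975 * 17.2 = 58187.60 BTU/hr

58187.60 BTU/hr


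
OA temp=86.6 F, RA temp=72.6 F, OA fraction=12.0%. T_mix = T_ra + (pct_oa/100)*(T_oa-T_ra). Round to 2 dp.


T_mix = 72.6 + (12.0/100)*(86.6-72.6) = 74.28 F

74.28 F


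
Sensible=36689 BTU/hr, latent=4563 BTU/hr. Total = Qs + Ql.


Qt = 36689 + 4563 = 41252 BTU/hr

41252 BTU/hr


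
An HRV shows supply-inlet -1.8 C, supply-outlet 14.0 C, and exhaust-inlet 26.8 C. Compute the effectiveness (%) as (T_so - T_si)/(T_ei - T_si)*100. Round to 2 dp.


eff = (14.0-(-1.8))/(26.8-(-1.8))*100 = 55.24 %

55.24 %


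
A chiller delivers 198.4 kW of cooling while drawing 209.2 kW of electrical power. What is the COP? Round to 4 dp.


COP = 198.4 / 209.2 = 0.9484

0.9484


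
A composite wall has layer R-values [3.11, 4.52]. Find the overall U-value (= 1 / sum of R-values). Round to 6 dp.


R_total = 3.11 + 4.52 = 7.63
U = 1/7.63 = 0.131062

0.131062


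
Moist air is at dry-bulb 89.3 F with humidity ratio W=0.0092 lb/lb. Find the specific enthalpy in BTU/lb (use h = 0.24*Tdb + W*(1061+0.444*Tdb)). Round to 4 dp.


h = 0.24*89.3 + 0.0092*(1061+0.444*89.3) = 31.5580 BTU/lb

31.5580 BTU/lb


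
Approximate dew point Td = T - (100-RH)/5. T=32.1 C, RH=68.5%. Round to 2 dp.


Td = 32.1 - (100-68.5)/5 = 25.80 C

25.80 C


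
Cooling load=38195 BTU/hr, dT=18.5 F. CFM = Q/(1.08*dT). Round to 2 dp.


CFM = 38195 / (1.08 * 18.5) = 1911.66

1911.66 CFM


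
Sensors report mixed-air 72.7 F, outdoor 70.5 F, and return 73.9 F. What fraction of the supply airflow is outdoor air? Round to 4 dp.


frac = (72.7 - 73.9) / (70.5 - 73.9) = 0.3529

0.3529


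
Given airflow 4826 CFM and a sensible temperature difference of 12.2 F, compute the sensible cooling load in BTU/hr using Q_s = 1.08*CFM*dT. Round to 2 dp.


Q = 1.08 * 4826 * 12.2 = 63587.38 BTU/hr

63587.38 BTU/hr


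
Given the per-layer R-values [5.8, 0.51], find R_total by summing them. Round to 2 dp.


R_total = 5.8 + 0.51 = 6.31

6.31


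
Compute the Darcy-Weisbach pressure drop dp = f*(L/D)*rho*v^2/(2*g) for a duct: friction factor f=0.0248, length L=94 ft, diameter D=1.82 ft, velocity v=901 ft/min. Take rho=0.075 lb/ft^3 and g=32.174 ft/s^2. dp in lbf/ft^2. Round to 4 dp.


v_fps = 901/60 = 15.0167 ft/s
dp = 0.0248*(94/1.82)*0.075*15.0167^2/(2*32.174) = 0.3367 lbf/ft^2

0.3367 lbf/ft^2


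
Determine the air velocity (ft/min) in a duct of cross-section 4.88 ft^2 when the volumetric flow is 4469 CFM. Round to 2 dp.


V = 4469 / 4.88 = 915.78 ft/min

915.78 ft/min


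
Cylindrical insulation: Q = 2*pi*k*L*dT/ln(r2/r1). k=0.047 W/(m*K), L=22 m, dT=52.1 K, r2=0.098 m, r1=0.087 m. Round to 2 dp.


Q = 2*pi*0.047*22*52.1/ln(0.098/0.087) = 2842.99 W

2842.99 W


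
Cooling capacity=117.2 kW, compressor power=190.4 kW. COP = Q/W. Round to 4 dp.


COP = 117.2 / 190.4 = 0.6155

0.6155


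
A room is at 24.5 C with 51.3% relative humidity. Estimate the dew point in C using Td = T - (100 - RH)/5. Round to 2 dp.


Td = 24.5 - (100-51.3)/5 = 14.76 C

14.76 C


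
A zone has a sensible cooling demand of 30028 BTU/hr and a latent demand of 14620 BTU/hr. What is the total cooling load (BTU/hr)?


Qt = 30028 + 14620 = 44648 BTU/hr

44648 BTU/hr


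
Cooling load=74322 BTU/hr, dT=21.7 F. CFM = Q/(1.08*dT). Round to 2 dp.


CFM = 74322 / (1.08 * 21.7) = 3171.27

3171.27 CFM


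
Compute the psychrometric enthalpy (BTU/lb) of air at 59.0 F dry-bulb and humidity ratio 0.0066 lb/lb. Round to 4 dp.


h = 0.24*59.0 + 0.0066*(1061+0.444*59.0) = 21.3355 BTU/lb

21.3355 BTU/lb


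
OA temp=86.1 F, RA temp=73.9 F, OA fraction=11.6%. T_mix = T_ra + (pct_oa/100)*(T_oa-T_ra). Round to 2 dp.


T_mix = 73.9 + (11.6/100)*(86.1-73.9) = 75.32 F

75.32 F


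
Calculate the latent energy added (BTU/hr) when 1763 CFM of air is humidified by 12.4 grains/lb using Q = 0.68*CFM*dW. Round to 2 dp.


Q = 0.68 * 1763 * 12.4 = 14865.62 BTU/hr

14865.62 BTU/hr


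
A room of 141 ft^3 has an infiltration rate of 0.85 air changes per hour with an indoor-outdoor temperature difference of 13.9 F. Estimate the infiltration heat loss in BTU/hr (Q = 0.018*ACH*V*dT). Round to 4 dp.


Q = 0.018 * 0.85 * 141 * 13.9 = 29.9865 BTU/hr

29.9865 BTU/hr


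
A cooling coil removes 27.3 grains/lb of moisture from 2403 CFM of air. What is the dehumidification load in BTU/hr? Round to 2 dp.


Q = 0.68 * 2403 * 27.3 = 44609.29 BTU/hr

44609.29 BTU/hr


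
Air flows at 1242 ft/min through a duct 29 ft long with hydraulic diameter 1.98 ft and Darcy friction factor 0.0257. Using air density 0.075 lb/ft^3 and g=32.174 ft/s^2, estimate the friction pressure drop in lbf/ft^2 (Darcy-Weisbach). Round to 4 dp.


v_fps = 1242/60 = 20.7 ft/s
dp = 0.0257*(29/1.98)*0.075*20.7^2/(2*32.174) = 0.1880 lbf/ft^2

0.1880 lbf/ft^2


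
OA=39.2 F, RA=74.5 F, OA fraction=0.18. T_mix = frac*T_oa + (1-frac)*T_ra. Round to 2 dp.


T_mix = 0.18*39.2 + 0.82*74.5 = 68.15 F

68.15 F


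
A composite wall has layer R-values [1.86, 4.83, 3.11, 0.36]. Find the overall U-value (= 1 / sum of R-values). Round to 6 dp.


R_total = 1.86 + 4.83 + 3.11 + 0.36 = 10.16
U = 1/10.16 = 0.098425

0.098425


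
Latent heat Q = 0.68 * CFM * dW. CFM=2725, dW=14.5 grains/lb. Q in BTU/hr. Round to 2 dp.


Q = 0.68 * 2725 * 14.5 = 26868.50 BTU/hr

26868.50 BTU/hr


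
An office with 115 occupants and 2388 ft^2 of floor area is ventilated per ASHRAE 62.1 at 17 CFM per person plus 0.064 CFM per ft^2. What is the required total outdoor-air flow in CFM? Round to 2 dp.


Total = 115*17 + 2388*0.064 = 2107.83 CFM

2107.83 CFM


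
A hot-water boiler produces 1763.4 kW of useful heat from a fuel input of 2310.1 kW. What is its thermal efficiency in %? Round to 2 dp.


eta = (1763.4/2310.1)*100 = 76.33 %

76.33 %


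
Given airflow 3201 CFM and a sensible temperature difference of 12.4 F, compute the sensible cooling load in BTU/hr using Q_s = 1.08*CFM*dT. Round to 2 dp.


Q = 1.08 * 3201 * 12.4 = 42867.79 BTU/hr

42867.79 BTU/hr


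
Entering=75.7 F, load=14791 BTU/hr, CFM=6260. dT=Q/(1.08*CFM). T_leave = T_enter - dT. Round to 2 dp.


dT = 14791/(1.08*6260) = 2.1878
T_leave = 75.7 - 2.1878 = 73.51 F

73.51 F


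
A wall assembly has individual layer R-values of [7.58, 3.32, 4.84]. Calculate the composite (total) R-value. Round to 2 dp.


R_total = 7.58 + 3.32 + 4.84 = 15.74

15.74


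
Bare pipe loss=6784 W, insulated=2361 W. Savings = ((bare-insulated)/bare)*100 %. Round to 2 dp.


Savings = ((6784-2361)/6784)*100 = 65.20 %

65.20 %


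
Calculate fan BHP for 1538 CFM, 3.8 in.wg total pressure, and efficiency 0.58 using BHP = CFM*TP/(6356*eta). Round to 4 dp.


BHP = 1538 * 3.8 / (6356 * 0.58) = 1.5854 hp

1.5854 hp


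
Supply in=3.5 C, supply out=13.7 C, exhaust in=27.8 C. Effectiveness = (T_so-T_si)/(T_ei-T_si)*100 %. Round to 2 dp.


eff = (13.7-3.5)/(27.8-3.5)*100 = 41.98 %

41.98 %


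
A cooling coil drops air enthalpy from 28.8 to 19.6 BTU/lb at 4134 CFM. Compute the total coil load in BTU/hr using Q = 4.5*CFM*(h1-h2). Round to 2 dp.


Q = 4.5 * 4134 * (28.8 - 19.6) = 171147.60 BTU/hr

171147.60 BTU/hr


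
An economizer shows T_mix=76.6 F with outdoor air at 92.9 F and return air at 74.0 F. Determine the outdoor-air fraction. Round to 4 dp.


frac = (76.6 - 74.0) / (92.9 - 74.0) = 0.1376

0.1376


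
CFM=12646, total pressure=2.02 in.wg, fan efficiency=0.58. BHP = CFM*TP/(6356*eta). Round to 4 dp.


BHP = 12646 * 2.02 / (6356 * 0.58) = 6.9294 hp

6.9294 hp


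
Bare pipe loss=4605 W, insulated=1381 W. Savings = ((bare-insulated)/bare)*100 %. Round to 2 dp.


Savings = ((4605-1381)/4605)*100 = 70.01 %

70.01 %


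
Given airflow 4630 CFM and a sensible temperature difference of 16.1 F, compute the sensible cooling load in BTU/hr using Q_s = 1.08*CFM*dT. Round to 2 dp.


Q = 1.08 * 4630 * 16.1 = 80506.44 BTU/hr

80506.44 BTU/hr


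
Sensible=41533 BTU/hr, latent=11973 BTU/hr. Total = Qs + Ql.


Qt = 41533 + 11973 = 53506 BTU/hr

53506 BTU/hr


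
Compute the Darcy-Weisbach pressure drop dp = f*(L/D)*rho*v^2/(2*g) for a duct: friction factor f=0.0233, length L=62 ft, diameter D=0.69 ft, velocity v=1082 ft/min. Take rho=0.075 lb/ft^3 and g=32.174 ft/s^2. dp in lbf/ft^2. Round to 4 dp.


v_fps = 1082/60 = 18.0333 ft/s
dp = 0.0233*(62/0.69)*0.075*18.0333^2/(2*32.174) = 0.7936 lbf/ft^2

0.7936 lbf/ft^2


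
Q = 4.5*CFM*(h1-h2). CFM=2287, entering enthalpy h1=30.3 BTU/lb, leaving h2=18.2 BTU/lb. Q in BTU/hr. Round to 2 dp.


Q = 4.5 * 2287 * (30.3 - 18.2) = 124527.15 BTU/hr

124527.15 BTU/hr


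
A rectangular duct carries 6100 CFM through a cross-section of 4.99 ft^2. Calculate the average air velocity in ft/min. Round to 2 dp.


V = 6100 / 4.99 = 1222.44 ft/min

1222.44 ft/min


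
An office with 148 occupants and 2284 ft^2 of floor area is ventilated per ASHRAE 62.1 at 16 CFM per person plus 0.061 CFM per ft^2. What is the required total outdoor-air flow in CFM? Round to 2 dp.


Total = 148*16 + 2284*0.061 = 2507.32 CFM

2507.32 CFM


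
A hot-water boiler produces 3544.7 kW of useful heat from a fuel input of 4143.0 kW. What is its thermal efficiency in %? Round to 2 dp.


eta = (3544.7/4143.0)*100 = 85.56 %

85.56 %


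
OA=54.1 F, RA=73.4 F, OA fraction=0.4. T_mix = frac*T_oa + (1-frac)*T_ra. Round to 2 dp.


T_mix = 0.4*54.1 + 0.6*73.4 = 65.68 F

65.68 F


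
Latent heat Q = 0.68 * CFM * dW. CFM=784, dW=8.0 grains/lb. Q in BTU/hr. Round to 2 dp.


Q = 0.68 * 784 * 8.0 = 4264.96 BTU/hr

4264.96 BTU/hr


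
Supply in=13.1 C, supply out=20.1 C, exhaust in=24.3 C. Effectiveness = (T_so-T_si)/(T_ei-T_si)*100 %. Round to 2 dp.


eff = (20.1-13.1)/(24.3-13.1)*100 = 62.50 %

62.50 %


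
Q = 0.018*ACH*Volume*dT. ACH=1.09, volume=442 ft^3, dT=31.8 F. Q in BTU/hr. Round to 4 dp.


Q = 0.018 * 1.09 * 442 * 31.8 = 275.7709 BTU/hr

275.7709 BTU/hr


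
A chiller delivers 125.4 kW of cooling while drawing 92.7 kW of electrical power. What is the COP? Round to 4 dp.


COP = 125.4 / 92.7 = 1.3528

1.3528


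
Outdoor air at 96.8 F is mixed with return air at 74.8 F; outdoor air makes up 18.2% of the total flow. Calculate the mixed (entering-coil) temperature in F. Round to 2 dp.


T_mix = 74.8 + (18.2/100)*(96.8-74.8) = 78.80 F

78.80 F


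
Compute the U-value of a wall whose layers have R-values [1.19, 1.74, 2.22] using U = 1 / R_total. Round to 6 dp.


R_total = 1.19 + 1.74 + 2.22 = 5.15
U = 1/5.15 = 0.194175

0.194175


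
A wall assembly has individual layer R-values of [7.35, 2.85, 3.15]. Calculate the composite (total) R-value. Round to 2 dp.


R_total = 7.35 + 2.85 + 3.15 = 13.35

13.35


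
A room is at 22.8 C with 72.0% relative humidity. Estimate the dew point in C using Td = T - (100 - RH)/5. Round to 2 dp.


Td = 22.8 - (100-72.0)/5 = 17.20 C

17.20 C


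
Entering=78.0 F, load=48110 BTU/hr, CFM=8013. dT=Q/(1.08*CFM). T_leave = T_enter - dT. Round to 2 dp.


dT = 48110/(1.08*8013) = 5.5593
T_leave = 78.0 - 5.5593 = 72.44 F

72.44 F


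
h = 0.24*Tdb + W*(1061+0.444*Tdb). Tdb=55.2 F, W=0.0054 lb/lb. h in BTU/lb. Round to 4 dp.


h = 0.24*55.2 + 0.0054*(1061+0.444*55.2) = 19.1097 BTU/lb

19.1097 BTU/lb


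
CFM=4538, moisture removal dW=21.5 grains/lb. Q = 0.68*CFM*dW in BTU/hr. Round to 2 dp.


Q = 0.68 * 4538 * 21.5 = 66345.56 BTU/hr

66345.56 BTU/hr


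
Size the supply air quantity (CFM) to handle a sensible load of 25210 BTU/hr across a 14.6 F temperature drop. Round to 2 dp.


CFM = 25210 / (1.08 * 14.6) = 1598.81

1598.81 CFM


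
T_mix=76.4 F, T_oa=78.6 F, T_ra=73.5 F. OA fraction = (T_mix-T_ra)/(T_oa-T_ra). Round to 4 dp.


frac = (76.4 - 73.5) / (78.6 - 73.5) = 0.5686

0.5686


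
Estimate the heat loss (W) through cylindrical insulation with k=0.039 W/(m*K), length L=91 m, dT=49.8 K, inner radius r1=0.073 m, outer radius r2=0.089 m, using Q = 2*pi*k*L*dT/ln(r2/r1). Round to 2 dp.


Q = 2*pi*0.039*91*49.8/ln(0.089/0.073) = 5603.54 W

5603.54 W


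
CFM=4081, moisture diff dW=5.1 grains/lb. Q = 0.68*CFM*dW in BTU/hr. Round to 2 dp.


Q = 0.68 * 4081 * 5.1 = 14152.91 BTU/hr

14152.91 BTU/hr


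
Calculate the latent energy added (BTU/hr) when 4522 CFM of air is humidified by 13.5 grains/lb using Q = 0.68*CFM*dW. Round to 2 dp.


Q = 0.68 * 4522 * 13.5 = 41511.96 BTU/hr

41511.96 BTU/hr


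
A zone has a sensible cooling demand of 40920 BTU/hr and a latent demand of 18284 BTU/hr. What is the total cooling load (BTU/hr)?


Qt = 40920 + 18284 = 59204 BTU/hr

59204 BTU/hr


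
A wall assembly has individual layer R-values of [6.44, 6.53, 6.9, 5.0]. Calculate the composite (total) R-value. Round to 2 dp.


R_total = 6.44 + 6.53 + 6.9 + 5.0 = 24.87

24.87


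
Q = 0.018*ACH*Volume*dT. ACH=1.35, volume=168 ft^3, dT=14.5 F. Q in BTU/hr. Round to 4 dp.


Q = 0.018 * 1.35 * 168 * 14.5 = 59.1948 BTU/hr

59.1948 BTU/hr


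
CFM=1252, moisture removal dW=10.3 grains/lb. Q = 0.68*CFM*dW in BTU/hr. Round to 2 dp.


Q = 0.68 * 1252 * 10.3 = 8769.01 BTU/hr

8769.01 BTU/hr


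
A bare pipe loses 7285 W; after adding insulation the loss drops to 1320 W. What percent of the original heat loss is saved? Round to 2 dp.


Savings = ((7285-1320)/7285)*100 = 81.88 %

81.88 %


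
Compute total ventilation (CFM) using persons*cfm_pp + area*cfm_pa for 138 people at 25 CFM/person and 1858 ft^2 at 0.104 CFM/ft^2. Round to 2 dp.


Total = 138*25 + 1858*0.104 = 3643.23 CFM

3643.23 CFM


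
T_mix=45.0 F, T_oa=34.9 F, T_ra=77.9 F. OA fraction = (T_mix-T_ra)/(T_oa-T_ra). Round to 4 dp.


frac = (45.0 - 77.9) / (34.9 - 77.9) = 0.7651

0.7651


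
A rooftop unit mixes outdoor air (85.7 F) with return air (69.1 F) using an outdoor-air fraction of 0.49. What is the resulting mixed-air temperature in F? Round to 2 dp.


T_mix = 0.49*85.7 + 0.51*69.1 = 77.23 F

77.23 F


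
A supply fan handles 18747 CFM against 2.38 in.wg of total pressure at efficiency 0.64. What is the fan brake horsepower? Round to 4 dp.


BHP = 18747 * 2.38 / (6356 * 0.64) = 10.9684 hp

10.9684 hp


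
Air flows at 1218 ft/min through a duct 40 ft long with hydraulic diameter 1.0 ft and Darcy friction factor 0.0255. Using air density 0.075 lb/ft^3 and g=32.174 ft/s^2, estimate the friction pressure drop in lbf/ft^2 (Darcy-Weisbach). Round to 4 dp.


v_fps = 1218/60 = 20.3 ft/s
dp = 0.0255*(40/1.0)*0.075*20.3^2/(2*32.174) = 0.4899 lbf/ft^2

0.4899 lbf/ft^2


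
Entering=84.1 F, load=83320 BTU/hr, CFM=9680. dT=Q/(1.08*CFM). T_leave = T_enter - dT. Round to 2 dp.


dT = 83320/(1.08*9680) = 7.9699
T_leave = 84.1 - 7.9699 = 76.13 F

76.13 F


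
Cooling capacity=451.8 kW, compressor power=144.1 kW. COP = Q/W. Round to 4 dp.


COP = 451.8 / 144.1 = 3.1353

3.1353


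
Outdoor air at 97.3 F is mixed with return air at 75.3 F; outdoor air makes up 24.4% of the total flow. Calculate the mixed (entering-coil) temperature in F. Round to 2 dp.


T_mix = 75.3 + (24.4/100)*(97.3-75.3) = 80.67 F

80.67 F
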